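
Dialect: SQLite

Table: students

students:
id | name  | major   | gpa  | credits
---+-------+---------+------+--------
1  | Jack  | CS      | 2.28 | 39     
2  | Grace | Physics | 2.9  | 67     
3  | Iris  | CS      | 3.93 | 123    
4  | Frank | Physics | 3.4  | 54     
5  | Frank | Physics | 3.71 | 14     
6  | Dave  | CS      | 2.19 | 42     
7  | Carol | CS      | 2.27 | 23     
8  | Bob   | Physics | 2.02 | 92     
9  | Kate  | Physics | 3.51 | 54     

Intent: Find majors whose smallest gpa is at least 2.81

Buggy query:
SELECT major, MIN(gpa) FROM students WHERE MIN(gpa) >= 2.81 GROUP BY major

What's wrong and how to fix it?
Bug: Aggregates like MIN are computed per group after WHERE runs

Fix: Replace WHERE with HAVING after the GROUP BY

Corrected query:
SELECT major, MIN(gpa) FROM students GROUP BY major HAVING MIN(gpa) >= 2.81

Result:
(no rows)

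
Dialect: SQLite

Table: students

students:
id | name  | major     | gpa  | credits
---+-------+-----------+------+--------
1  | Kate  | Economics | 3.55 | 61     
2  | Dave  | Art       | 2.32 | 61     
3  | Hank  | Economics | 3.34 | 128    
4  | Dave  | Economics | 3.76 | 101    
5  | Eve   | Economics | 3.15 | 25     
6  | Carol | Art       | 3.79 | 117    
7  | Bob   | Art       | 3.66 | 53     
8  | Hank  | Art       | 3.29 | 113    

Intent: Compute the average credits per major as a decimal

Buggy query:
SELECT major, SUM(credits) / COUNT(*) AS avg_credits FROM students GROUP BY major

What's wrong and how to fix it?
Bug: SUM(credits) and COUNT(*) are both integers; the division truncates the fractional part

Fix: Multiply by 1.0 (or CAST to REAL) to force floating-point division

Corrected query:
SELECT major, SUM(credits) * 1.0 / COUNT(*) AS avg_credits FROM students GROUP BY major

Result:
major     | avg_credits
----------+------------
Art       | 86         
Economics | 78.75      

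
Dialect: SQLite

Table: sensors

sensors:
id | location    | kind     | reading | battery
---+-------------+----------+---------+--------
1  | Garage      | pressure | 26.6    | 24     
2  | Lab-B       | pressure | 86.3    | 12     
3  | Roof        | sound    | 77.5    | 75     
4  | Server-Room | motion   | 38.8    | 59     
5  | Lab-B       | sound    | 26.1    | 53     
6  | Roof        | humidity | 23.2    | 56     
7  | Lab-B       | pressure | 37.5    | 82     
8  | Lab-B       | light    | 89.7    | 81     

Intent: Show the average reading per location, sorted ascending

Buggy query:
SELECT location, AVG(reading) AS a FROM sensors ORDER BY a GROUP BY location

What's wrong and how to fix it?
Bug: ORDER BY appears before GROUP BY; SQL clause order requires GROUP BY first

Fix: Move ORDER BY to the end, after GROUP BY

Corrected query:
SELECT location, AVG(reading) AS a FROM sensors GROUP BY location ORDER BY a

Result:
location    | a    
------------+------
Garage      | 26.6 
Server-Room | 38.8 
Roof        | 50.35
Lab-B       | 59.9 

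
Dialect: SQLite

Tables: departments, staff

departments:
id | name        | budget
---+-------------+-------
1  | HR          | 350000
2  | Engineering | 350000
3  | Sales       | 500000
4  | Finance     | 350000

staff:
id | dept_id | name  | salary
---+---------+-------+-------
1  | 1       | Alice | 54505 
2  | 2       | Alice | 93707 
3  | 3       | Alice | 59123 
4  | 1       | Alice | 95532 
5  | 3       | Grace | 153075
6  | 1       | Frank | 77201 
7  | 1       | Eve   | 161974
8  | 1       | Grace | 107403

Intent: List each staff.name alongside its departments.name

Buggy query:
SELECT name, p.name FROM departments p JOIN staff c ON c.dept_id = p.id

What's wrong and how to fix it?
Bug: Both tables have a 'name' column; the unqualified reference is ambiguous

Fix: Qualify the column with its table alias (c.name)

Corrected query:
SELECT c.name, p.name FROM departments p JOIN staff c ON c.dept_id = p.id

Result:
name  | name       
------+------------
Alice | HR         
Alice | Engineering
Alice | Sales      
Alice | HR         
Grace | Sales      
Frank | HR         
Eve   | HR         
Grace | HR         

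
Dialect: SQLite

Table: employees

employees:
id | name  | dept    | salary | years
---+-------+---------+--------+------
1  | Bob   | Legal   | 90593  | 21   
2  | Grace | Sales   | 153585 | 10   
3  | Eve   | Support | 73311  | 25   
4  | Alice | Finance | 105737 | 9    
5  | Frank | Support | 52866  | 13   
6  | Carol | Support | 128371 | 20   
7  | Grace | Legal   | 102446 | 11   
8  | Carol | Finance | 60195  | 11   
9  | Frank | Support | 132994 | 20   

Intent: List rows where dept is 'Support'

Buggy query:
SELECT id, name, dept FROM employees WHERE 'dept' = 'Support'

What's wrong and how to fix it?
Bug: Single quotes denote string literals in SQL; the column name is being compared as a constant string

Fix: Reference the column as dept without single quotes

Corrected query:
SELECT id, name, dept FROM employees WHERE dept = 'Support'

Result:
id | name  | dept   
---+-------+--------
3  | Eve   | Support
5  | Frank | Support
6  | Carol | Support
9  | Frank | Support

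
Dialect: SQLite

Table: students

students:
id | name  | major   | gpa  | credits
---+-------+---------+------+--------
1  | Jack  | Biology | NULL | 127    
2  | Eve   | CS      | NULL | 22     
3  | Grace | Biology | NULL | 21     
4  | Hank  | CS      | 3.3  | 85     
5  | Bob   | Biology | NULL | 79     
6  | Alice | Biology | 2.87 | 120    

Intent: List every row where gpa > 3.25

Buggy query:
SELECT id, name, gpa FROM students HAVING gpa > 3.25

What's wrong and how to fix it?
Bug: HAVING filters the output of aggregation, but this query has no GROUP BY and no aggregate functions, so SQLite rejects it (HAVING clause on a non-aggregate query); the condition here is per row

Fix: Replace HAVING with WHERE since the condition applies to individual rows

Corrected query:
SELECT id, name, gpa FROM students WHERE gpa > 3.25

Result:
id | name | gpa
---+------+----
4  | Hank | 3.3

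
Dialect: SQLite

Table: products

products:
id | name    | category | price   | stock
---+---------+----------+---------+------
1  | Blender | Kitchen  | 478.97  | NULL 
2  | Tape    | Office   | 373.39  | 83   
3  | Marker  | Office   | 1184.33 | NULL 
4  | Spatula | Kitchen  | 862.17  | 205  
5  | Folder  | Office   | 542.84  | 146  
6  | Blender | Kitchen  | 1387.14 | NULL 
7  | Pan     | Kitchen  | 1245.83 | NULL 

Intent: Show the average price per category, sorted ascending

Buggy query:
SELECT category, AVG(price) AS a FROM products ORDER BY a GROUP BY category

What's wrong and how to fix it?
Bug: GROUP BY must precede ORDER BY

Fix: Reorder: SELECT … FROM … GROUP BY … ORDER BY …

Corrected query:
SELECT category, AVG(price) AS a FROM products GROUP BY category ORDER BY a

Result:
category | a         
---------+-----------
Office   | 700.186667
Kitchen  | 993.5275  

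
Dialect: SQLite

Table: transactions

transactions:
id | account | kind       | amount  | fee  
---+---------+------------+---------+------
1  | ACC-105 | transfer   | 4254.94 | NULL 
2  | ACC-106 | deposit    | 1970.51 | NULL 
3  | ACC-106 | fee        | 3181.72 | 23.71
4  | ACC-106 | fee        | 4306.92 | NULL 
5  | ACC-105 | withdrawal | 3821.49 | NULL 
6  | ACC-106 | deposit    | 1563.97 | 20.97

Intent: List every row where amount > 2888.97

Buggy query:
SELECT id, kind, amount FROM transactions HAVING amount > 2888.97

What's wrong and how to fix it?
Bug: HAVING filters the output of aggregation, but this query has no GROUP BY and no aggregate functions, so SQLite rejects it (HAVING clause on a non-aggregate query); the condition here is per row

Fix: Use WHERE for row-level filtering

Corrected query:
SELECT id, kind, amount FROM transactions WHERE amount > 2888.97

Result:
id | kind       | amount 
---+------------+--------
1  | transfer   | 4254.94
3  | fee        | 3181.72
4  | fee        | 4306.92
5  | withdrawal | 3821.49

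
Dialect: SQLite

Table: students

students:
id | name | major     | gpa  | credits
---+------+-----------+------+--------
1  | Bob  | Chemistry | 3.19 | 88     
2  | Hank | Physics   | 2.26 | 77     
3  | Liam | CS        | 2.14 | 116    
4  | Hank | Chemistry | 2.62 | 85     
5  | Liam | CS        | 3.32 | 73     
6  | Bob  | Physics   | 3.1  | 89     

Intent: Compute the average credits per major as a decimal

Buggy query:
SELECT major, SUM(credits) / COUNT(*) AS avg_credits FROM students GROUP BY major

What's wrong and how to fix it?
Bug: SUM(credits) and COUNT(*) are both integers; the division truncates the fractional part

Fix: Cast one side to REAL so the division keeps the fractional part

Corrected query:
SELECT major, SUM(credits) * 1.0 / COUNT(*) AS avg_credits FROM students GROUP BY major

Result:
major     | avg_credits
----------+------------
CS        | 94.5       
Chemistry | 86.5       
Physics   | 83         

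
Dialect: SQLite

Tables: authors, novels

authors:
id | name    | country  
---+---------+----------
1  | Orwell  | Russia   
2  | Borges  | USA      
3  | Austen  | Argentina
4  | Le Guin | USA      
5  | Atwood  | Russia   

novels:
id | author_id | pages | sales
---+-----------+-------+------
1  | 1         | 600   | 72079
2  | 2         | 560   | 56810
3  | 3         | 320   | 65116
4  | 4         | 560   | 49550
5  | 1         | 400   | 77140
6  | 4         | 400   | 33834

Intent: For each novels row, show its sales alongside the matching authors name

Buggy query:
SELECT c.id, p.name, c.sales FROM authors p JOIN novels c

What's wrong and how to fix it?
Bug: JOIN with no ON clause produces a cartesian product; every novels row pairs with every authors row

Fix: Add ON c.author_id = p.id to the JOIN

Corrected query:
SELECT c.id, p.name, c.sales FROM authors p JOIN novels c ON c.author_id = p.id

Result:
id | name    | sales
---+---------+------
1  | Orwell  | 72079
2  | Borges  | 56810
3  | Austen  | 65116
4  | Le Guin | 49550
5  | Orwell  | 77140
6  | Le Guin | 33834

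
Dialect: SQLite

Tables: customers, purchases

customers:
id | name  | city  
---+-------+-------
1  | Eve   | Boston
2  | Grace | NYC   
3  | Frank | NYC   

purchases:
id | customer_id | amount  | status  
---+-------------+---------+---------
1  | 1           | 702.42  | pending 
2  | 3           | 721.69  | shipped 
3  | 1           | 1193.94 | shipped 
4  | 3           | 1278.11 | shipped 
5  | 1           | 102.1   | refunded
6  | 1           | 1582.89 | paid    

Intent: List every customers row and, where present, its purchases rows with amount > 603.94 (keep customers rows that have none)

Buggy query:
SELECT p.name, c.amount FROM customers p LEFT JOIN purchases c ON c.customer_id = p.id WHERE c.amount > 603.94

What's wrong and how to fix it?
Bug: Filtering c.amount in WHERE discards the NULL rows produced by LEFT JOIN, turning it into an inner join

Fix: Move the right-table condition into the ON clause so unmatched parents are kept

Corrected query:
SELECT p.name, c.amount FROM customers p LEFT JOIN purchases c ON c.customer_id = p.id AND c.amount > 603.94

Result:
name  | amount 
------+--------
Eve   | 702.42 
Eve   | 1193.94
Eve   | 1582.89
Grace | NULL   
Frank | 721.69 
Frank | 1278.11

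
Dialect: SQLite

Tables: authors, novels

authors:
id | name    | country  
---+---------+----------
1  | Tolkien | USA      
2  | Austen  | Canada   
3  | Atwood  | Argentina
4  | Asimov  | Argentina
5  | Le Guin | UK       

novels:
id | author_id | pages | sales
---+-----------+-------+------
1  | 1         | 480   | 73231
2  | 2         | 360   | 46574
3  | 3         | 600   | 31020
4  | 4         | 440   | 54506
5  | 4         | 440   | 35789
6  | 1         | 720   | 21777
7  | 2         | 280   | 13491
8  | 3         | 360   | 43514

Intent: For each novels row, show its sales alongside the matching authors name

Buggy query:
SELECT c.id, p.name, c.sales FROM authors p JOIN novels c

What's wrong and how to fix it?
Bug: Missing join condition: each novels row is matched to all authors rows instead of just its own

Fix: Add ON c.author_id = p.id to the JOIN

Corrected query:
SELECT c.id, p.name, c.sales FROM authors p JOIN novels c ON c.author_id = p.id

Result:
id | name    | sales
---+---------+------
1  | Tolkien | 73231
2  | Austen  | 46574
3  | Atwood  | 31020
4  | Asimov  | 54506
5  | Asimov  | 35789
6  | Tolkien | 21777
7  | Austen  | 13491
8  | Atwood  | 43514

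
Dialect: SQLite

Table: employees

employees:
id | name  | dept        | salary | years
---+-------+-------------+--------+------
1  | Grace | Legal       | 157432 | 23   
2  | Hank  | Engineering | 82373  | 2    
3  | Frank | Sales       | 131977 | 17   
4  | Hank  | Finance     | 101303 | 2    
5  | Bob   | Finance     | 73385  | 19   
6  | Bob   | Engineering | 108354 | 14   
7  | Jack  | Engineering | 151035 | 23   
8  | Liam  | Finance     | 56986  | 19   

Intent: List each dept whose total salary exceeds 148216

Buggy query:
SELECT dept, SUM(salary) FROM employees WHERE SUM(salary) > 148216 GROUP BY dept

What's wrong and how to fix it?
Bug: WHERE runs before GROUP BY, so aggregates aren't available there

Fix: Use HAVING (which filters groups after aggregation) instead of WHERE

Corrected query:
SELECT dept, SUM(salary) FROM employees GROUP BY dept HAVING SUM(salary) > 148216

Result:
dept        | SUM(salary)
------------+------------
Engineering | 341762     
Finance     | 231674     
Legal       | 157432     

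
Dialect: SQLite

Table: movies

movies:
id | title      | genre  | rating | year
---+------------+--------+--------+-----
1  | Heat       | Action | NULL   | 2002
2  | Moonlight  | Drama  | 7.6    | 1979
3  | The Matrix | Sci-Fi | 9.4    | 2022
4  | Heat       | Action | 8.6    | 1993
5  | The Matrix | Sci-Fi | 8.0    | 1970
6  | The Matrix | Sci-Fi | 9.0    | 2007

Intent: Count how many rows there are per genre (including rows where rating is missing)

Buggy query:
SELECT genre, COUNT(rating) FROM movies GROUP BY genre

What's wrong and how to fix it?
Bug: COUNT(column) counts non-NULL values only; rows with NULL rating aren't counted

Fix: Use COUNT(*) to count all rows regardless of NULL

Corrected query:
SELECT genre, COUNT(*) FROM movies GROUP BY genre

Result:
genre  | COUNT(*)
-------+---------
Action | 2       
Drama  | 1       
Sci-Fi | 3       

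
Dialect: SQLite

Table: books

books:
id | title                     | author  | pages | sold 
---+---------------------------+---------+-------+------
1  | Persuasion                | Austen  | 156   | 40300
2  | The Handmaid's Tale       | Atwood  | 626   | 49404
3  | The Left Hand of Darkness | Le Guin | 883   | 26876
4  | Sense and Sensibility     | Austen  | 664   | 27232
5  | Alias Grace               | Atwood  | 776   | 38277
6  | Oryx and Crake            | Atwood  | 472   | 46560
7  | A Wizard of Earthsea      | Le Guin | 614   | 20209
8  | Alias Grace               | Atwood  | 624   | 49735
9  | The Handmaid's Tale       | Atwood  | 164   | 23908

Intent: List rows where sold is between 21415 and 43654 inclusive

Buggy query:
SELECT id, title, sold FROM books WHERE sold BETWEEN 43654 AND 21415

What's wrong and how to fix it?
Bug: BETWEEN expects the lower bound first; with 43654 AND 21415 the range is empty

Fix: Write BETWEEN 21415 AND 43654

Corrected query:
SELECT id, title, sold FROM books WHERE sold BETWEEN 21415 AND 43654

Result:
id | title                     | sold 
---+---------------------------+------
1  | Persuasion                | 40300
3  | The Left Hand of Darkness | 26876
4  | Sense and Sensibility     | 27232
5  | Alias Grace               | 38277
9  | The Handmaid's Tale       | 23908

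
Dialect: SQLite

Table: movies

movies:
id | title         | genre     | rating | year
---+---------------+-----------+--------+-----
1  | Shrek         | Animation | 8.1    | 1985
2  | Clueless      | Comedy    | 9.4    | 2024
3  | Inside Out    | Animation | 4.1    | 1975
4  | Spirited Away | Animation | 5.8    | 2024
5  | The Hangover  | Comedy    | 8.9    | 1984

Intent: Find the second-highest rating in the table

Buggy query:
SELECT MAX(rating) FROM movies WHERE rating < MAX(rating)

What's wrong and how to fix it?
Bug: MAX(rating) on the right of the comparison is an aggregate-in-WHERE error

Fix: Compute the overall MAX in a subquery, then take MAX of rows below it

Corrected query:
SELECT MAX(rating) FROM movies WHERE rating < (SELECT MAX(rating) FROM movies)

Result:
MAX(rating)
-----------
8.9        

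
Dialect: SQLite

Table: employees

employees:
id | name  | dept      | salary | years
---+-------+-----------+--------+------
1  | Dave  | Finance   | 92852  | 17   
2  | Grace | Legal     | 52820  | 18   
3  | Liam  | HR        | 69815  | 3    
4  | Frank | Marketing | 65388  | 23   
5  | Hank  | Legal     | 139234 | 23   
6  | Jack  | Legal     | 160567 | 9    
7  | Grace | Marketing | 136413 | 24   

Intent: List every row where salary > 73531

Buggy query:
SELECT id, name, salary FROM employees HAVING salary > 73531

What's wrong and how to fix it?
Bug: HAVING filters the output of aggregation, but this query has no GROUP BY and no aggregate functions, so SQLite rejects it (HAVING clause on a non-aggregate query); the condition here is per row

Fix: Use WHERE for row-level filtering

Corrected query:
SELECT id, name, salary FROM employees WHERE salary > 73531

Result:
id | name  | salary
---+-------+-------
1  | Dave  | 92852 
5  | Hank  | 139234
6  | Jack  | 160567
7  | Grace | 136413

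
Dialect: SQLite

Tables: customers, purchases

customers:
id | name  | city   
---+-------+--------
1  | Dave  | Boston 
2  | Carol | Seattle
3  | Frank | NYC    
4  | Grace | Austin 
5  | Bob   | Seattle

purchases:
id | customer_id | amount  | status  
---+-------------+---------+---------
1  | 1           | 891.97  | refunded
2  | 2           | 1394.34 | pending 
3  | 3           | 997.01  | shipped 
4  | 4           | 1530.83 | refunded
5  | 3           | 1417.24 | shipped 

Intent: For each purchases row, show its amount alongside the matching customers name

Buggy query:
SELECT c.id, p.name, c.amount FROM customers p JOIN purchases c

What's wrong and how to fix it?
Bug: JOIN with no ON clause produces a cartesian product; every purchases row pairs with every customers row

Fix: Add ON c.customer_id = p.id to the JOIN

Corrected query:
SELECT c.id, p.name, c.amount FROM customers p JOIN purchases c ON c.customer_id = p.id

Result:
id | name  | amount 
---+-------+--------
1  | Dave  | 891.97 
2  | Carol | 1394.34
3  | Frank | 997.01 
4  | Grace | 1530.83
5  | Frank | 1417.24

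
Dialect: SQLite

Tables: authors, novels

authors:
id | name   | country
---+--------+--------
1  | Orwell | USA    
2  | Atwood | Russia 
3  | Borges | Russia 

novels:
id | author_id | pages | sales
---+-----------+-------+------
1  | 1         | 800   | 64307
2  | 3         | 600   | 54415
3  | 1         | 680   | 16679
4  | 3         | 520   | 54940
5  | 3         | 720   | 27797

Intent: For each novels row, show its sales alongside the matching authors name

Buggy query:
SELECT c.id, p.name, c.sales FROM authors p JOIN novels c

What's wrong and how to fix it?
Bug: Missing join condition: each novels row is matched to all authors rows instead of just its own

Fix: Add ON c.author_id = p.id to the JOIN

Corrected query:
SELECT c.id, p.name, c.sales FROM authors p JOIN novels c ON c.author_id = p.id

Result:
id | name   | sales
---+--------+------
1  | Orwell | 64307
2  | Borges | 54415
3  | Orwell | 16679
4  | Borges | 54940
5  | Borges | 27797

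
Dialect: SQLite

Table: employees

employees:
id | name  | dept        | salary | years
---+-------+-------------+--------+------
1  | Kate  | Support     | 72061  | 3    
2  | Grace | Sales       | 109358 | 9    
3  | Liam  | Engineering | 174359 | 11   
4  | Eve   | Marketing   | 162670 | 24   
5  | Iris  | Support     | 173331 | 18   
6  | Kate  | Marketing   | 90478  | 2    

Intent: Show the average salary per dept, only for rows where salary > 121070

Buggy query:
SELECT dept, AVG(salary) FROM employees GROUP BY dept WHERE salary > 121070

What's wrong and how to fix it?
Bug: WHERE cannot follow GROUP BY

Fix: Move the WHERE clause before GROUP BY

Corrected query:
SELECT dept, AVG(salary) FROM employees WHERE salary > 121070 GROUP BY dept

Result:
dept        | AVG(salary)
------------+------------
Engineering | 174359     
Marketing   | 162670     
Support     | 173331     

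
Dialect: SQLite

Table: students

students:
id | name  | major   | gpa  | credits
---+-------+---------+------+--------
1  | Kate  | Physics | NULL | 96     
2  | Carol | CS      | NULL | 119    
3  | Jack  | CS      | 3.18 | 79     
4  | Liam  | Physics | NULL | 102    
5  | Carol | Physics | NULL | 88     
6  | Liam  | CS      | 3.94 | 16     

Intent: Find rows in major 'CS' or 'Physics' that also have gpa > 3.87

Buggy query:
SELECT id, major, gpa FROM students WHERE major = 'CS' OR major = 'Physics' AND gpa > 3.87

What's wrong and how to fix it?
Bug: AND binds tighter than OR, so this parses as major = 'CS' OR (major = 'Physics' AND gpa > 3.87)

Fix: Group the OR with parentheses (or use IN), then AND the threshold

Corrected query:
SELECT id, major, gpa FROM students WHERE (major = 'CS' OR major = 'Physics') AND gpa > 3.87

Result:
id | major | gpa 
---+-------+-----
6  | CS    | 3.94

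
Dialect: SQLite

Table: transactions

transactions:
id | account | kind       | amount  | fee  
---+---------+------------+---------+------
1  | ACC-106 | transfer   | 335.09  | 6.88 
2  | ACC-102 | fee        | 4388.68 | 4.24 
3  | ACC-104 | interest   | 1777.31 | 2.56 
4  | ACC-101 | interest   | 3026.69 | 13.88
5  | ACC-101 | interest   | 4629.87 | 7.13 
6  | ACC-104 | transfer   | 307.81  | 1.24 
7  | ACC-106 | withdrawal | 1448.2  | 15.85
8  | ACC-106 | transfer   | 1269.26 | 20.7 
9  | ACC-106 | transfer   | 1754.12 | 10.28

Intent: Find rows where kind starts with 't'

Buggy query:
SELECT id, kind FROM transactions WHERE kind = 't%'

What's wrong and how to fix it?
Bug: Wildcards only work with LIKE; '=' treats '%' as a literal character

Fix: Use LIKE for wildcard pattern matching

Corrected query:
SELECT id, kind FROM transactions WHERE kind LIKE 't%'

Result:
id | kind    
---+---------
1  | transfer
6  | transfer
8  | transfer
9  | transfer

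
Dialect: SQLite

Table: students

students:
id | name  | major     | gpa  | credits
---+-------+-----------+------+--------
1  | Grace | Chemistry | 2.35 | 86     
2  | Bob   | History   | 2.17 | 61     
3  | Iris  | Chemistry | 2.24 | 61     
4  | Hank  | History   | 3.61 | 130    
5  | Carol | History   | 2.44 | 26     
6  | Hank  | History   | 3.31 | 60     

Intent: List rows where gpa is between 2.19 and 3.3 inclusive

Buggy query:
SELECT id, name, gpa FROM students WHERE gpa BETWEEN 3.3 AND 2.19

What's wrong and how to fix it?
Bug: The bounds are reversed; BETWEEN a AND b requires a <= b to match anything

Fix: Write BETWEEN 2.19 AND 3.3

Corrected query:
SELECT id, name, gpa FROM students WHERE gpa BETWEEN 2.19 AND 3.3

Result:
id | name  | gpa 
---+-------+-----
1  | Grace | 2.35
3  | Iris  | 2.24
5  | Carol | 2.44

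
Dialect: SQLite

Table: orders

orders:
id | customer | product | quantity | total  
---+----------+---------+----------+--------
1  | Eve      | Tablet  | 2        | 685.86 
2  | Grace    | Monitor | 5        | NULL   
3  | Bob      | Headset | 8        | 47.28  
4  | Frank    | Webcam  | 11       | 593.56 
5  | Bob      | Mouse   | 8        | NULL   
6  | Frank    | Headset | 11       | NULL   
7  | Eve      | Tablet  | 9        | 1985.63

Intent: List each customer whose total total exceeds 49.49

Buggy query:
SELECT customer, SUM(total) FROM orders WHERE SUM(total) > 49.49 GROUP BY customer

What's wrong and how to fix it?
Bug: Aggregate functions cannot appear in a WHERE clause

Fix: Move the aggregate condition to a HAVING clause

Corrected query:
SELECT customer, SUM(total) FROM orders GROUP BY customer HAVING SUM(total) > 49.49

Result:
customer | SUM(total)
---------+-----------
Eve      | 2671.49   
Frank    | 593.56    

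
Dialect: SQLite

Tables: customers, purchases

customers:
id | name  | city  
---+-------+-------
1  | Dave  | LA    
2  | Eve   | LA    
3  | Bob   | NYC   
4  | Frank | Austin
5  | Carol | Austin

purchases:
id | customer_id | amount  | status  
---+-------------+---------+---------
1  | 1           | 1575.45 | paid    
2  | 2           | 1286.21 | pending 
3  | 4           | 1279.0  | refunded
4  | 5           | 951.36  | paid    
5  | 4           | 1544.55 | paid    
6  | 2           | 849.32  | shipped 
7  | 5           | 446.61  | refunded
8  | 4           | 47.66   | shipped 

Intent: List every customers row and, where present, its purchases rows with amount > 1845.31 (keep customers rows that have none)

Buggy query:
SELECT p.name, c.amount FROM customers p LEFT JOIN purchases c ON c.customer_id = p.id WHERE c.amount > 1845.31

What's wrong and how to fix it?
Bug: Filtering c.amount in WHERE discards the NULL rows produced by LEFT JOIN, turning it into an inner join

Fix: Move the right-table condition into the ON clause so unmatched parents are kept

Corrected query:
SELECT p.name, c.amount FROM customers p LEFT JOIN purchases c ON c.customer_id = p.id AND c.amount > 1845.31

Result:
name  | amount
------+-------
Dave  | NULL  
Eve   | NULL  
Bob   | NULL  
Frank | NULL  
Carol | NULL  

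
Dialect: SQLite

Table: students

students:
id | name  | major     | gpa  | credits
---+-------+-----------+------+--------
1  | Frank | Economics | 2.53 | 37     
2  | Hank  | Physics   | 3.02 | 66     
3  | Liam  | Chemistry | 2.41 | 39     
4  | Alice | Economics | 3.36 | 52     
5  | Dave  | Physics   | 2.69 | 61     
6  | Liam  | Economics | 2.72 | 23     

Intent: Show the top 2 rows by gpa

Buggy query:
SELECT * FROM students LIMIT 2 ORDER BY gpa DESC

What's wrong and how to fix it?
Bug: ORDER BY cannot follow LIMIT; LIMIT is the final clause

Fix: Sort with ORDER BY, then apply LIMIT

Corrected query:
SELECT * FROM students ORDER BY gpa DESC LIMIT 2

Result:
id | name  | major     | gpa  | credits
---+-------+-----------+------+--------
4  | Alice | Economics | 3.36 | 52     
2  | Hank  | Physics   | 3.02 | 66     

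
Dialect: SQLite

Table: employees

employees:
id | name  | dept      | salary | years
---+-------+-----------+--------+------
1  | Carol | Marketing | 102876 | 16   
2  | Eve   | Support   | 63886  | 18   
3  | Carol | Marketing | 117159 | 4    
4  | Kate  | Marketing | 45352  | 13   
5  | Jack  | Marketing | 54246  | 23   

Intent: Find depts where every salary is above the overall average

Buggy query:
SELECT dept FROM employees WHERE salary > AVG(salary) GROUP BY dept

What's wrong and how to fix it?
Bug: WHERE evaluates per row before aggregation, so AVG() is unavailable

Fix: Use a subquery for AVG and a HAVING MIN(...) filter so the condition holds for every row in the group

Corrected query:
SELECT dept FROM employees GROUP BY dept HAVING MIN(salary) > (SELECT AVG(salary) FROM employees)

Result:
(no rows)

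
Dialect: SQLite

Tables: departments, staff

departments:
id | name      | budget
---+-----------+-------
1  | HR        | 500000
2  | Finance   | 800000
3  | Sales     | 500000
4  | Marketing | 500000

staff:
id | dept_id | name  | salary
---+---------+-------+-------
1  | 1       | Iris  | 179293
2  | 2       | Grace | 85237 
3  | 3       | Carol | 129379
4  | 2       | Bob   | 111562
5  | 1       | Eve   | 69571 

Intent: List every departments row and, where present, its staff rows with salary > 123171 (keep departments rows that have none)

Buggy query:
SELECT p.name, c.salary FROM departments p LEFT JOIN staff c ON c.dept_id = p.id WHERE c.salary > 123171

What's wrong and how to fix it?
Bug: A WHERE condition on the right-hand table after LEFT JOIN drops unmatched parents

Fix: Put 'c.salary > 123171' in the JOIN's ON clause instead of WHERE

Corrected query:
SELECT p.name, c.salary FROM departments p LEFT JOIN staff c ON c.dept_id = p.id AND c.salary > 123171

Result:
name      | salary
----------+-------
HR        | 179293
Finance   | NULL  
Sales     | 129379
Marketing | NULL  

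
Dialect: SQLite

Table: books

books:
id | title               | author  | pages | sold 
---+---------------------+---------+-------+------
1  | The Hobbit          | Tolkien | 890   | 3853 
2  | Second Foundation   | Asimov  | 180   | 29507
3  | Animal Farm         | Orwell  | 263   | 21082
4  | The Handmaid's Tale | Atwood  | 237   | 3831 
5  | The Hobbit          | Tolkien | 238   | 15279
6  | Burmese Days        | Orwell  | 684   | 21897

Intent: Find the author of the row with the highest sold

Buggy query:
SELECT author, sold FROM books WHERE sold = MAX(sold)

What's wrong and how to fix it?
Bug: MAX(sold) is an aggregate and cannot be used directly in WHERE

Fix: Wrap MAX in a scalar subquery so WHERE compares against a single value

Corrected query:
SELECT author, sold FROM books WHERE sold = (SELECT MAX(sold) FROM books)

Result:
author | sold 
-------+------
Asimov | 29507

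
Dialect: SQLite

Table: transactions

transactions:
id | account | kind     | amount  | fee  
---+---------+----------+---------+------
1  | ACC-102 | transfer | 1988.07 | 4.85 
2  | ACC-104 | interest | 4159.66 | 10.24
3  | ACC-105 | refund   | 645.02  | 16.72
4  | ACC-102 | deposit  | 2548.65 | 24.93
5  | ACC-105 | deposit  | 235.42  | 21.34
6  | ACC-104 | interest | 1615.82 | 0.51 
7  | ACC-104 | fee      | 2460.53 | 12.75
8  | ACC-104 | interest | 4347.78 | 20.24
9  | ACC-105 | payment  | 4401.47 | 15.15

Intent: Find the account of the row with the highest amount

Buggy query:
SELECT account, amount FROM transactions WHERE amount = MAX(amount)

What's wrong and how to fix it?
Bug: MAX(amount) is an aggregate and cannot be used directly in WHERE

Fix: Use a subquery: WHERE amount = (SELECT MAX(amount) FROM transactions)

Corrected query:
SELECT account, amount FROM transactions WHERE amount = (SELECT MAX(amount) FROM transactions)

Result:
account | amount 
--------+--------
ACC-105 | 4401.47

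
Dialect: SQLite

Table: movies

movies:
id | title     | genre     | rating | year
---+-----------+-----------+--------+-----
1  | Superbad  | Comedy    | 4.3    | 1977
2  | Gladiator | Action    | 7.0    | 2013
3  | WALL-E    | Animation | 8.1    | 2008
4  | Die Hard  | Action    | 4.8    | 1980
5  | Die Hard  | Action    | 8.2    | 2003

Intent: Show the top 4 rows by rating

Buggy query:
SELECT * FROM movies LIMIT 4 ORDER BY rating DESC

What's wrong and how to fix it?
Bug: ORDER BY cannot follow LIMIT; LIMIT is the final clause

Fix: Swap the clauses: ORDER BY first, then LIMIT

Corrected query:
SELECT * FROM movies ORDER BY rating DESC LIMIT 4

Result:
id | title     | genre     | rating | year
---+-----------+-----------+--------+-----
5  | Die Hard  | Action    | 8.2    | 2003
3  | WALL-E    | Animation | 8.1    | 2008
2  | Gladiator | Action    | 7      | 2013
4  | Die Hard  | Action    | 4.8    | 1980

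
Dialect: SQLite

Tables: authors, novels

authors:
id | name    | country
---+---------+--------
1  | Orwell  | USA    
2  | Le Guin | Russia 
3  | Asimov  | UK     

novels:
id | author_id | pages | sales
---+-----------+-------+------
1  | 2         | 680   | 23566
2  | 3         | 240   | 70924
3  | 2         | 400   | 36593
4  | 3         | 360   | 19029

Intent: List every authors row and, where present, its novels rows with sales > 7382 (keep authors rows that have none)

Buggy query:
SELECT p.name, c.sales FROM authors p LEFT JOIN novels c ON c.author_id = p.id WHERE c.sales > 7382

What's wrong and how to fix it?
Bug: A WHERE condition on the right-hand table after LEFT JOIN drops unmatched parents

Fix: Put 'c.sales > 7382' in the JOIN's ON clause instead of WHERE

Corrected query:
SELECT p.name, c.sales FROM authors p LEFT JOIN novels c ON c.author_id = p.id AND c.sales > 7382

Result:
name    | sales
--------+------
Orwell  | NULL 
Le Guin | 23566
Le Guin | 36593
Asimov  | 19029
Asimov  | 70924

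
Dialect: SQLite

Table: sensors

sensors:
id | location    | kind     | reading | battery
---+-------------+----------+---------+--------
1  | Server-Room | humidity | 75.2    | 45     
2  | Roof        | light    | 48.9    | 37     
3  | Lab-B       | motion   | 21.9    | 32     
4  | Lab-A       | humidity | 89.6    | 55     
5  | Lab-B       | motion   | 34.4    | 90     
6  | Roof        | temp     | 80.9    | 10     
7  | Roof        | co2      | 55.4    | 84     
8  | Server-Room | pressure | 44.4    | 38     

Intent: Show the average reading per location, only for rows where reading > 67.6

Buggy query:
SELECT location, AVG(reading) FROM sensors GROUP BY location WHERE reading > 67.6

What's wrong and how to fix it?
Bug: WHERE cannot follow GROUP BY

Fix: Move the WHERE clause before GROUP BY

Corrected query:
SELECT location, AVG(reading) FROM sensors WHERE reading > 67.6 GROUP BY location

Result:
location    | AVG(reading)
------------+-------------
Lab-A       | 89.6        
Roof        | 80.9        
Server-Room | 75.2        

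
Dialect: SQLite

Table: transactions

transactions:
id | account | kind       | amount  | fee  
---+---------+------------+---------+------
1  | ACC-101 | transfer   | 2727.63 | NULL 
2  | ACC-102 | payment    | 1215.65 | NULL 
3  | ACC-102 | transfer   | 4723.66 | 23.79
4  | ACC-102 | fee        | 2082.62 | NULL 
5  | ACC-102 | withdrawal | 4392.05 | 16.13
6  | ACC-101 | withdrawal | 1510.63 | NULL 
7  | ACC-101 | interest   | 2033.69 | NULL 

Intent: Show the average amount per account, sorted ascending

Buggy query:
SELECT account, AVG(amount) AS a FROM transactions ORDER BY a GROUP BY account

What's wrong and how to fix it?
Bug: ORDER BY appears before GROUP BY; SQL clause order requires GROUP BY first

Fix: Reorder: SELECT … FROM … GROUP BY … ORDER BY …

Corrected query:
SELECT account, AVG(amount) AS a FROM transactions GROUP BY account ORDER BY a

Result:
account | a       
--------+---------
ACC-101 | 2090.65 
ACC-102 | 3103.495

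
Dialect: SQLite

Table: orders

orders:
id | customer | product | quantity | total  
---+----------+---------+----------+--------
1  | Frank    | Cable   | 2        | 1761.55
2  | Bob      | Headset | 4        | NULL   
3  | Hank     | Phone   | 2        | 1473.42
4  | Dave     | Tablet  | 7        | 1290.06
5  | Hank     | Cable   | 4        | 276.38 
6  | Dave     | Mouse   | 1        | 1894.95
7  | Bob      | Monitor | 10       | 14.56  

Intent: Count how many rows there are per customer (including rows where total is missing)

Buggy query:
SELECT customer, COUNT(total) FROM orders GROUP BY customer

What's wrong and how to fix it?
Bug: COUNT(total) skips NULLs, so groups with missing total are undercounted

Fix: Use COUNT(*) to count all rows regardless of NULL

Corrected query:
SELECT customer, COUNT(*) FROM orders GROUP BY customer

Result:
customer | COUNT(*)
---------+---------
Bob      | 2       
Dave     | 2       
Frank    | 1       
Hank     | 2       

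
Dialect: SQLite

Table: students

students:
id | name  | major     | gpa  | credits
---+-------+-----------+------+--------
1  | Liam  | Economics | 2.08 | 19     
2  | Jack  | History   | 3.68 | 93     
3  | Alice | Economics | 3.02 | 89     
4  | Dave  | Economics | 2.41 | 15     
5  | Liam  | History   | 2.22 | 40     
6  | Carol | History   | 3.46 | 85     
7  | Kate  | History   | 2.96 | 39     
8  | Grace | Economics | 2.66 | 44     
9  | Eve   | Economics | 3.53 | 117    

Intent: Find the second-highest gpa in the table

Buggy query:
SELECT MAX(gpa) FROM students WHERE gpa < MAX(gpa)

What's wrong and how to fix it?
Bug: The inner MAX is an aggregate inside WHERE, which is not allowed

Fix: Put the inner MAX in a scalar subquery

Corrected query:
SELECT MAX(gpa) FROM students WHERE gpa < (SELECT MAX(gpa) FROM students)

Result:
MAX(gpa)
--------
3.53    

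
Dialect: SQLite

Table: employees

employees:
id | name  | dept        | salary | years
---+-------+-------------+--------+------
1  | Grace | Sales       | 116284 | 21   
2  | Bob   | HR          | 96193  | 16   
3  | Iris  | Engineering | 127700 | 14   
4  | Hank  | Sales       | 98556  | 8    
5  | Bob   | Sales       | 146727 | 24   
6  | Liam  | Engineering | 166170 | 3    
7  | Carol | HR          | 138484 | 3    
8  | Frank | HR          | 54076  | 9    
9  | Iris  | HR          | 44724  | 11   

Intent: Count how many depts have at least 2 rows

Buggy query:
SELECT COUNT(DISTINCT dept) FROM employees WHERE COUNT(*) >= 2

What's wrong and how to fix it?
Bug: WHERE filters individual rows, not groups, so a group-level COUNT is invalid there

Fix: Use a subquery that GROUPs and filters with HAVING, then count its rows

Corrected query:
SELECT COUNT(*) FROM (SELECT dept FROM employees GROUP BY dept HAVING COUNT(*) >= 2)

Result:
COUNT(*)
--------
3       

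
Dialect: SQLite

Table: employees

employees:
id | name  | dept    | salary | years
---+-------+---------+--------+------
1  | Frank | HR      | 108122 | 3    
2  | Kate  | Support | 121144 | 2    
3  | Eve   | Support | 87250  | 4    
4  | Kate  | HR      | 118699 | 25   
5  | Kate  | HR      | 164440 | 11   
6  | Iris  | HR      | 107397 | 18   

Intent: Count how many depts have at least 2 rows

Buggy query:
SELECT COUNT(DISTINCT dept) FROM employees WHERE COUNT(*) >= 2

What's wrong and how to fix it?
Bug: COUNT(*) cannot appear in WHERE; the per-group count doesn't exist yet

Fix: Use a subquery that GROUPs and filters with HAVING, then count its rows

Corrected query:
SELECT COUNT(*) FROM (SELECT dept FROM employees GROUP BY dept HAVING COUNT(*) >= 2)

Result:
COUNT(*)
--------
2       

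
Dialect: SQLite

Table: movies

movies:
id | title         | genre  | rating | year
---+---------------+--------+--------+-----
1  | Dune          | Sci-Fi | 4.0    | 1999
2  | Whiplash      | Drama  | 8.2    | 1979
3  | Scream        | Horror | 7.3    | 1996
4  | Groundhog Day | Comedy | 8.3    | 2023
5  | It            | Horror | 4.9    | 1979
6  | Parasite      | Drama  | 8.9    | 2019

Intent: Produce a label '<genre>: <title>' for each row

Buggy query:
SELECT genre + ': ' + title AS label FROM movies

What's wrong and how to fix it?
Bug: '+' is numeric addition; on text columns SQLite converts them to 0 instead of concatenating

Fix: Use the || operator for string concatenation

Corrected query:
SELECT genre || ': ' || title AS label FROM movies

Result:
label                
---------------------
Sci-Fi: Dune         
Drama: Whiplash      
Horror: Scream       
Comedy: Groundhog Day
Horror: It           
Drama: Parasite      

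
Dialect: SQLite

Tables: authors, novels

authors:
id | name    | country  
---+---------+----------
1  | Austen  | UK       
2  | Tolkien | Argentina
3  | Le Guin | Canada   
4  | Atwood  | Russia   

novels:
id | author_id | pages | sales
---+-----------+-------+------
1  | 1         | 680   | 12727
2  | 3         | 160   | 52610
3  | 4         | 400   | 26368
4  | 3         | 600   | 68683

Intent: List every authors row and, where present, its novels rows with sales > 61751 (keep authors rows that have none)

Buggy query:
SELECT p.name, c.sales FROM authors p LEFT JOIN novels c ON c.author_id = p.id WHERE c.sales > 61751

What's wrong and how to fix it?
Bug: Filtering c.sales in WHERE discards the NULL rows produced by LEFT JOIN, turning it into an inner join

Fix: Move the right-table condition into the ON clause so unmatched parents are kept

Corrected query:
SELECT p.name, c.sales FROM authors p LEFT JOIN novels c ON c.author_id = p.id AND c.sales > 61751

Result:
name    | sales
--------+------
Austen  | NULL 
Tolkien | NULL 
Le Guin | 68683
Atwood  | NULL 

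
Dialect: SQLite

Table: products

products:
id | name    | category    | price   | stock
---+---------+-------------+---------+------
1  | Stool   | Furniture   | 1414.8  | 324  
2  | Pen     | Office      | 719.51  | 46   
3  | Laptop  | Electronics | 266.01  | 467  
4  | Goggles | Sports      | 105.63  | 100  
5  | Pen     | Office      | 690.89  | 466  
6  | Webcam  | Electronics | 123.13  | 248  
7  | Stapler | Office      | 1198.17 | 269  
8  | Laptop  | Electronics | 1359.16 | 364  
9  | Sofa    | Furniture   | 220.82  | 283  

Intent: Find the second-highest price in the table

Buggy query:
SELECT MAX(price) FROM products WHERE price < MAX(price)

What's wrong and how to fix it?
Bug: The inner MAX is an aggregate inside WHERE, which is not allowed

Fix: Compute the overall MAX in a subquery, then take MAX of rows below it

Corrected query:
SELECT MAX(price) FROM products WHERE price < (SELECT MAX(price) FROM products)

Result:
MAX(price)
----------
1359.16   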